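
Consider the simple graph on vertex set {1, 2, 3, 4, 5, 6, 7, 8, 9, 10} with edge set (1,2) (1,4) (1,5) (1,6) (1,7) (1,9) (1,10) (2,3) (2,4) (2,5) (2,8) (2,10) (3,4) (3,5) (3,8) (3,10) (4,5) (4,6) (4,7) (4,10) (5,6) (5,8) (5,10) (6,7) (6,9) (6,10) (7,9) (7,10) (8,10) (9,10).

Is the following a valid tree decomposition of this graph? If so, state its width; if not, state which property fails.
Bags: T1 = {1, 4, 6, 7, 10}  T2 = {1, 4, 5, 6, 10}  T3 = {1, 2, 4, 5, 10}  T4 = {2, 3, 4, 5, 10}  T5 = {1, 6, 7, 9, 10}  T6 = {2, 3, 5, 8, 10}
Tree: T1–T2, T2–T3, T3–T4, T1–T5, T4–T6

Yes; width 4.

Every vertex of G appears in some bag (union = {1, 2, 3, 4, 5, 6, 7, 8, 9, 10}); every edge is covered by a bag; and for each vertex v the set of bags containing v is connected in the bag tree. The decomposition is therefore valid. The largest bag has 5 vertices, so the width is 4.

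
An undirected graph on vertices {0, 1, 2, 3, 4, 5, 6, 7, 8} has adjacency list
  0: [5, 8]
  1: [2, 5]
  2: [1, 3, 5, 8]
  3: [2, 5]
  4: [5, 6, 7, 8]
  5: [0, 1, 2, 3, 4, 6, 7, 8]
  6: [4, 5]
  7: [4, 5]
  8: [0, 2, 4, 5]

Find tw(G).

2

A width-2 tree decomposition is:
Bags: B1 = {4, 5, 8}  B2 = {4, 5, 7}  B3 = {2, 5, 8}  B4 = {0, 5, 8}  B5 = {1, 2, 5}  B6 = {2, 3, 5}  B7 = {4, 5, 6}
Tree: B1–B2, B1–B3, B3–B4, B3–B5, B3–B6, B1–B7
Each bag holds 3 vertices, so the decomposition has width 2, which upper-bounds the treewidth. For the lower bound, the 3 vertices {0, 5, 8} are pairwise adjacent, and any tree decomposition puts a clique entirely inside one bag — forcing width ≥ 2. The upper and lower bounds meet at 2, so that is the treewidth.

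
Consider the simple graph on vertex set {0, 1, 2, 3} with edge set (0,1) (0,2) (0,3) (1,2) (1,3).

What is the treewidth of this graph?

A width-2 tree decomposition is:
Bags: B1 = {0, 1, 3}  B2 = {0, 1, 2}
Tree: B1–B2
Each bag holds 3 vertices, so the decomposition has width 2, which upper-bounds the treewidth. Conversely, {0, 1, 2} is a clique of size 3, and the vertices of any clique must share a bag in every tree decomposition; so some bag has ≥ 3 vertices and tw(G) ≥ 2. Hence tw(G) = 2 exactly.

2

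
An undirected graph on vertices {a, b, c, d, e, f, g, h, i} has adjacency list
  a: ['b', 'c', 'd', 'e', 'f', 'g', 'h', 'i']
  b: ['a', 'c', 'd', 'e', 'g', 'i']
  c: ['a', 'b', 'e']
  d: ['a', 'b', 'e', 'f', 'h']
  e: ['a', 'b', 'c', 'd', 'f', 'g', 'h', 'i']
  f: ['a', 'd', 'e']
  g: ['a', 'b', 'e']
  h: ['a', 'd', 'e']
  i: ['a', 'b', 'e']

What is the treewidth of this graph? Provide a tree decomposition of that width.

The largest bag has 4 vertices, giving width 3; this decomposition certifies tw(G) ≤ 3. Conversely, {a, d, e, h} is a clique of size 4, and the vertices of any clique must share a bag in every tree decomposition; so some bag has ≥ 4 vertices and tw(G) ≥ 3. Combining the bounds, tw(G) = 3.

Treewidth 3.
Bags: B1 = {a, b, e, g}  B2 = {a, b, e, i}  B3 = {a, b, d, e}  B4 = {a, b, c, e}  B5 = {a, d, e, h}  B6 = {a, d, e, f}
Tree: B1–B2, B1–B3, B3–B4, B3–B5, B3–B6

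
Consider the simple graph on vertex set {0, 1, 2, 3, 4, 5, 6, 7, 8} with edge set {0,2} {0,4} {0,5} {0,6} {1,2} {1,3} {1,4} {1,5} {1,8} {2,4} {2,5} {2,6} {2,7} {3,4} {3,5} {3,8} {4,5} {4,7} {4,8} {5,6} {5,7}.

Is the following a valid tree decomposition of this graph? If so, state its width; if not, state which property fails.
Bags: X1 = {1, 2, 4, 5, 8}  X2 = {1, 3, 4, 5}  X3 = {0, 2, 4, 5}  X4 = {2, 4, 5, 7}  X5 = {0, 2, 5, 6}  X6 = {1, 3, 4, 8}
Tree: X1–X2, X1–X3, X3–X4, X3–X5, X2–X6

No — bags containing vertex 8 are not connected in the tree.

A tree decomposition must satisfy three properties: every vertex lies in some bag; for every edge, both endpoints lie together in some bag; and for every vertex, the bags containing it form a connected subtree. Here bags containing vertex 8 are not connected in the tree, so the decomposition is invalid.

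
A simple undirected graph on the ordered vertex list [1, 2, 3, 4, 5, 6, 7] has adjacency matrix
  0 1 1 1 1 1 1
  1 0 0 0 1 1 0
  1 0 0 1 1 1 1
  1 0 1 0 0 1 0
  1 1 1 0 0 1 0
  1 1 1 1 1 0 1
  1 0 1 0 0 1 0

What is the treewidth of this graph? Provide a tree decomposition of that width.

Each bag holds 4 vertices, so the decomposition has width 3, which upper-bounds the treewidth. On the other hand G contains the 4-clique {1, 2, 5, 6}. A clique must lie in a single bag of any decomposition, so no decomposition can have width below 3. Combining the bounds, tw(G) = 3.

Treewidth 3.
One such decomposition:
Bags: B1 = {1, 2, 5, 6}  B2 = {1, 3, 5, 6}  B3 = {1, 3, 4, 6}  B4 = {1, 3, 6, 7}
Tree: B1–B2, B2–B3, B3–B4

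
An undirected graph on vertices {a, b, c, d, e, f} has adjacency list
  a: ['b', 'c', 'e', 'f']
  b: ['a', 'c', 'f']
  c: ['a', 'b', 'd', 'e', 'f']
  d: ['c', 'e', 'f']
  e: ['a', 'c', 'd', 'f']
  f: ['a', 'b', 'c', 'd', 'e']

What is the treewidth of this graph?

A width-3 tree decomposition is:
Bags: B1 = {a, b, c, f}  B2 = {a, c, e, f}  B3 = {c, d, e, f}
Tree: B1–B2, B2–B3
The largest bag has 4 vertices, giving width 3; this decomposition certifies tw(G) ≤ 3. For the lower bound, the 4 vertices {c, d, e, f} are pairwise adjacent, and any tree decomposition puts a clique entirely inside one bag — forcing width ≥ 3. Hence tw(G) = 3 exactly.

3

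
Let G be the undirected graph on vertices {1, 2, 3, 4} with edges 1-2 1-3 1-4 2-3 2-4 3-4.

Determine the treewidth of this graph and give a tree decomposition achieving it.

Treewidth 3.
Bags: B1 = {1, 2, 3, 4}
Tree: (single bag)

With just one bag of size 4, the width is 4 − 1 = 3, so tw(G) ≤ 3. On the other hand G contains the 4-clique {1, 2, 3, 4}. A clique must lie in a single bag of any decomposition, so no decomposition can have width below 3. Therefore the treewidth is 3.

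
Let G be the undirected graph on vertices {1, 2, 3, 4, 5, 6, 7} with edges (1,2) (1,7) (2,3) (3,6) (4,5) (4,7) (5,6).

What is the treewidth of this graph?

2

A width-2 tree decomposition is:
Bags: B1 = {1, 4, 7}  B2 = {1, 2, 4}  B3 = {2, 3, 4}  B4 = {3, 4, 6}  B5 = {4, 5, 6}
Tree: B1–B2, B2–B3, B3–B4, B4–B5
The largest bag has 3 vertices, giving width 2; this decomposition certifies tw(G) ≤ 2. The edges 4–7–1–2–3–6–5–4 form a cycle, so G is not a tree and its treewidth is at least 2. The upper and lower bounds meet at 2, so that is the treewidth.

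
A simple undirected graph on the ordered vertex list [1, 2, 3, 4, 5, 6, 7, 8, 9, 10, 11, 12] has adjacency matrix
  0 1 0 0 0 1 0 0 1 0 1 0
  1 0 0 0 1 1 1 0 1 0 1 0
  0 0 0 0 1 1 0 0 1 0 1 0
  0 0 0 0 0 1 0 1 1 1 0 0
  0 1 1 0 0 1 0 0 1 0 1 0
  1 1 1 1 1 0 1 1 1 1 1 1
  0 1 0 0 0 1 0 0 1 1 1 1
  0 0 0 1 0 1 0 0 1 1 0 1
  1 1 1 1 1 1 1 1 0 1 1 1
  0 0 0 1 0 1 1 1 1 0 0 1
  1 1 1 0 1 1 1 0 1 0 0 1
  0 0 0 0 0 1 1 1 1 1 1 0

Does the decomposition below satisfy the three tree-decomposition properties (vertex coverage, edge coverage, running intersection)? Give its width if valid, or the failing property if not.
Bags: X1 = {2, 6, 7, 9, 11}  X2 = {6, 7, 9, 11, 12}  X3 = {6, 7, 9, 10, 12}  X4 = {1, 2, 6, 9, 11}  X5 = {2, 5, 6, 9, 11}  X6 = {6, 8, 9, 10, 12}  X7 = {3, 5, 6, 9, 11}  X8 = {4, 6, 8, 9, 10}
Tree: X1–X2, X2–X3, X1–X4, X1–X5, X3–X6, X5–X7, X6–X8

Every vertex of G appears in some bag (union = {1, 2, 3, 4, 5, 6, 7, 8, 9, 10, 11, 12}); every edge is covered by a bag; and for each vertex v the set of bags containing v is connected in the bag tree. The decomposition is therefore valid. The largest bag has 5 vertices, so the width is 4.

Yes; width 4.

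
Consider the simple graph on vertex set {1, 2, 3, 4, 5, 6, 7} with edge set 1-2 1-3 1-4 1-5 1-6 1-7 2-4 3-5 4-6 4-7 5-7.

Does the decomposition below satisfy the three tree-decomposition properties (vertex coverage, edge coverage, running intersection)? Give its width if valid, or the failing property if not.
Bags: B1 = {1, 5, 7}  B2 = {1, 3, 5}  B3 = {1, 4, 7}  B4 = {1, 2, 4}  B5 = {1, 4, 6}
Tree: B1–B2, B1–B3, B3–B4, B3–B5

Yes; width 2.

Checking the three conditions: (i) the bags cover all of {1, 2, 3, 4, 5, 6, 7}; (ii) for each edge, some bag contains both endpoints; (iii) the bags containing any fixed vertex form a subtree. All hold, so the decomposition is valid with width 3 − 1 = 2.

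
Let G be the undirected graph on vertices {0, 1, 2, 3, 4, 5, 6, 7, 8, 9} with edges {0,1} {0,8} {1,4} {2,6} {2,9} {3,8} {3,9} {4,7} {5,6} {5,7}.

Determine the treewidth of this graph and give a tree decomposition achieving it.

Treewidth 2.
One optimal decomposition is:
Bags: B1 = {2, 5, 6}  B2 = {2, 5, 9}  B3 = {3, 5, 9}  B4 = {3, 5, 8}  B5 = {0, 5, 8}  B6 = {0, 1, 5}  B7 = {1, 4, 5}  B8 = {4, 5, 7}
Tree: B1–B2, B2–B3, B3–B4, B4–B5, B5–B6, B6–B7, B7–B8

The largest bag has 3 vertices, giving width 2; this decomposition certifies tw(G) ≤ 2. For the lower bound, G contains the cycle 5–6–2–9–3–8–0–1–4–7–5, so G is not a forest; only forests have treewidth ≤ 1, hence tw(G) ≥ 2. Hence tw(G) = 2 exactly.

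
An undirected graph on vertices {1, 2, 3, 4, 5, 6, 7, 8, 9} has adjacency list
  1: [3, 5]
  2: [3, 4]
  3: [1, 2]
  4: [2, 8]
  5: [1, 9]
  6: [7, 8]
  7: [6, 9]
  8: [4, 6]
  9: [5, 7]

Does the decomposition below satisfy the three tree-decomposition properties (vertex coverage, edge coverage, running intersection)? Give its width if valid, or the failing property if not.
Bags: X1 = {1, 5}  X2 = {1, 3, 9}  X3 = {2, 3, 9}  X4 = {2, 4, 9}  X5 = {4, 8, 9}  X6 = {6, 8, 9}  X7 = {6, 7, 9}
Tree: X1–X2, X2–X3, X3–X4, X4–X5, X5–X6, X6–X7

No — edge (9,5) lies in no bag.

A tree decomposition must satisfy three properties: every vertex lies in some bag; for every edge, both endpoints lie together in some bag; and for every vertex, the bags containing it form a connected subtree. Here edge (9,5) lies in no bag, so the decomposition is invalid.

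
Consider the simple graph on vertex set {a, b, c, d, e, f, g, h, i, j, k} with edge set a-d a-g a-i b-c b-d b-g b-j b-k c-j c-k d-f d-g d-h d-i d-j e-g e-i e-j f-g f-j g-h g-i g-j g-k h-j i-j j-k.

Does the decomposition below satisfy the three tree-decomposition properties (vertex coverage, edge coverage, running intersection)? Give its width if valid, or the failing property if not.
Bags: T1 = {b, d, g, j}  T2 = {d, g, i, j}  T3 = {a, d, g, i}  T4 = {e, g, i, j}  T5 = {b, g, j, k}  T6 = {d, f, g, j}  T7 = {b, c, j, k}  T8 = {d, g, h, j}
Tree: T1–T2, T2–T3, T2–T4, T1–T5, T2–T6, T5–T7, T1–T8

Yes; width 3.

Vertex coverage: the bags together contain {a, b, c, d, e, f, g, h, i, j, k}, the full vertex set. Edge coverage: each edge of G has both endpoints in at least one bag. Running intersection: for every vertex, the bags containing it form a connected subtree. All three properties hold, so this is a valid tree decomposition of width max|bag| − 1 = 3, and hence tw(G) ≤ 3.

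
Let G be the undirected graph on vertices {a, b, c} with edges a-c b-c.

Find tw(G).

1

A width-1 tree decomposition is:
Bags: B1 = {b, c}  B2 = {a, c}
Tree: B1–B2
Each bag holds 2 vertices, so the decomposition has width 1, which upper-bounds the treewidth. Since G has at least one edge (e.g. c–b), it is not an edgeless graph, so tw(G) ≥ 1. Combining the bounds, tw(G) = 1.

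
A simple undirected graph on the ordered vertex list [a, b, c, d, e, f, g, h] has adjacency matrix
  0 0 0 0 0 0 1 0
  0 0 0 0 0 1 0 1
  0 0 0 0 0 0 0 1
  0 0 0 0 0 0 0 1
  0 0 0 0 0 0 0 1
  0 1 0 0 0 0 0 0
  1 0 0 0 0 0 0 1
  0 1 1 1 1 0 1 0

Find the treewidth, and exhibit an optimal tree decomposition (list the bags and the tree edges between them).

Treewidth 1.
Bags: B1 = {b, h}  B2 = {b, f}  B3 = {g, h}  B4 = {d, h}  B5 = {a, g}  B6 = {c, h}  B7 = {e, h}
Tree: B1–B2, B1–B3, B1–B4, B3–B5, B4–B6, B3–B7

Each bag holds 2 vertices, so the decomposition has width 1, which upper-bounds the treewidth. Since G has at least one edge (e.g. b–h), it is not an edgeless graph, so tw(G) ≥ 1. Hence tw(G) = 1 exactly.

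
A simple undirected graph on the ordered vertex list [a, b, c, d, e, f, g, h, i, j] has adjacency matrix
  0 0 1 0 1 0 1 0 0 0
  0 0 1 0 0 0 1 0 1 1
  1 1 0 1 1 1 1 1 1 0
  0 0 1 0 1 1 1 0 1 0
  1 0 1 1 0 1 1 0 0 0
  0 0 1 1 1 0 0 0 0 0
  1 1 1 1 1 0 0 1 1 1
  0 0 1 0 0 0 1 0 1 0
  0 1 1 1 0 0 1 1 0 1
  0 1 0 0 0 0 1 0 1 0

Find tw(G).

3

A width-3 tree decomposition is:
Bags: B1 = {c, d, g, i}  B2 = {c, g, h, i}  B3 = {c, d, e, g}  B4 = {b, c, g, i}  B5 = {c, d, e, f}  B6 = {b, g, i, j}  B7 = {a, c, e, g}
Tree: B1–B2, B1–B3, B1–B4, B3–B5, B4–B6, B3–B7
Each bag holds 4 vertices, so the decomposition has width 3, which upper-bounds the treewidth. For the lower bound, the 4 vertices {b, g, i, j} are pairwise adjacent, and any tree decomposition puts a clique entirely inside one bag — forcing width ≥ 3. Therefore the treewidth is 3.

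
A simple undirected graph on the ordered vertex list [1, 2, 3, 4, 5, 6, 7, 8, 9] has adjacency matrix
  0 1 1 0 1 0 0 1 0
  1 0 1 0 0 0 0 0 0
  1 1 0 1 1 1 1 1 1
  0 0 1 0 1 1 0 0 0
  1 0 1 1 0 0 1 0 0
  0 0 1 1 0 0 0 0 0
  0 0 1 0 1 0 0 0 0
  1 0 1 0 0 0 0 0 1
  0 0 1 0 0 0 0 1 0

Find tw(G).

2

A width-2 tree decomposition is:
Bags: B1 = {1, 3, 5}  B2 = {3, 5, 7}  B3 = {1, 3, 8}  B4 = {3, 8, 9}  B5 = {3, 4, 5}  B6 = {3, 4, 6}  B7 = {1, 2, 3}
Tree: B1–B2, B1–B3, B3–B4, B1–B5, B5–B6, B1–B7
The largest bag has 3 vertices, giving width 2; this decomposition certifies tw(G) ≤ 2. Conversely, {1, 3, 8} is a clique of size 3, and the vertices of any clique must share a bag in every tree decomposition; so some bag has ≥ 3 vertices and tw(G) ≥ 2. Therefore the treewidth is 2.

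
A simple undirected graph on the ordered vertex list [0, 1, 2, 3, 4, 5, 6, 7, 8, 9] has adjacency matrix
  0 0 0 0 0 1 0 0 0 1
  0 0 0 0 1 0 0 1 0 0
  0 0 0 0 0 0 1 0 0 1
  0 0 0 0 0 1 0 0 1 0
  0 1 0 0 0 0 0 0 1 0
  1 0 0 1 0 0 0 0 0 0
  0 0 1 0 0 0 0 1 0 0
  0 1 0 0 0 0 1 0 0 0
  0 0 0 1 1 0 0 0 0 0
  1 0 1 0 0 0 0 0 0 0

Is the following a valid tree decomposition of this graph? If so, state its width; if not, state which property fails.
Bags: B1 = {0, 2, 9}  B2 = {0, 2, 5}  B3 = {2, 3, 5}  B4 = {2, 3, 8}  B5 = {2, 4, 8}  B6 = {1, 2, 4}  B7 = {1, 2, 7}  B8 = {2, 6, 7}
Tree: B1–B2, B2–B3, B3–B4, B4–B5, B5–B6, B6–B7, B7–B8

Yes; width 2.

Every vertex of G appears in some bag (union = {0, 1, 2, 3, 4, 5, 6, 7, 8, 9}); every edge is covered by a bag; and for each vertex v the set of bags containing v is connected in the bag tree. The decomposition is therefore valid. The largest bag has 3 vertices, so the width is 2.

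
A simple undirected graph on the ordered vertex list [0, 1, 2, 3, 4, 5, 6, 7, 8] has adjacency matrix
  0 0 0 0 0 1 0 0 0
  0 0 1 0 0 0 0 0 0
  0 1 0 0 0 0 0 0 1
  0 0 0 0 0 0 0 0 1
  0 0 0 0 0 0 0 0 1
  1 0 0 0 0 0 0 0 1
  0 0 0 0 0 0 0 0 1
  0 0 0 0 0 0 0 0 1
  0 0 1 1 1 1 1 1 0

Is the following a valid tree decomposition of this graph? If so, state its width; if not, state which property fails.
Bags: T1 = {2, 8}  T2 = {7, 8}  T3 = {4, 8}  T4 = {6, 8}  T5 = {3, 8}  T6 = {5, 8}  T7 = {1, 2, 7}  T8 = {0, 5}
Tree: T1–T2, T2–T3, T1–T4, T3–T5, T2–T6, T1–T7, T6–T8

No — bags containing vertex 7 are not connected in the tree.

A tree decomposition must satisfy three properties: every vertex lies in some bag; for every edge, both endpoints lie together in some bag; and for every vertex, the bags containing it form a connected subtree. Here bags containing vertex 7 are not connected in the tree, so the decomposition is invalid.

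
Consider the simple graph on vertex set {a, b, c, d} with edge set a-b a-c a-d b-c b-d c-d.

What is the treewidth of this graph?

A width-3 tree decomposition is:
Bags: B1 = {a, b, c, d}
Tree: (single bag)
A single bag containing all 4 vertices is trivially a valid decomposition of width 3. Conversely, {a, b, c, d} is a clique of size 4, and the vertices of any clique must share a bag in every tree decomposition; so some bag has ≥ 4 vertices and tw(G) ≥ 3. Combining the bounds, tw(G) = 3.

3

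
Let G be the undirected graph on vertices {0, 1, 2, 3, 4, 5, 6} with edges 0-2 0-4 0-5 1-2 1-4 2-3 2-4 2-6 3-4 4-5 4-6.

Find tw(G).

2

A width-2 tree decomposition is:
Bags: B1 = {0, 4, 5}  B2 = {0, 2, 4}  B3 = {2, 3, 4}  B4 = {2, 4, 6}  B5 = {1, 2, 4}
Tree: B1–B2, B2–B3, B2–B4, B4–B5
Every bag has size at most 3, so the width is 3 − 1 = 2 and tw(G) ≤ 2. Conversely, {0, 2, 4} is a clique of size 3, and the vertices of any clique must share a bag in every tree decomposition; so some bag has ≥ 3 vertices and tw(G) ≥ 2. Therefore the treewidth is 2.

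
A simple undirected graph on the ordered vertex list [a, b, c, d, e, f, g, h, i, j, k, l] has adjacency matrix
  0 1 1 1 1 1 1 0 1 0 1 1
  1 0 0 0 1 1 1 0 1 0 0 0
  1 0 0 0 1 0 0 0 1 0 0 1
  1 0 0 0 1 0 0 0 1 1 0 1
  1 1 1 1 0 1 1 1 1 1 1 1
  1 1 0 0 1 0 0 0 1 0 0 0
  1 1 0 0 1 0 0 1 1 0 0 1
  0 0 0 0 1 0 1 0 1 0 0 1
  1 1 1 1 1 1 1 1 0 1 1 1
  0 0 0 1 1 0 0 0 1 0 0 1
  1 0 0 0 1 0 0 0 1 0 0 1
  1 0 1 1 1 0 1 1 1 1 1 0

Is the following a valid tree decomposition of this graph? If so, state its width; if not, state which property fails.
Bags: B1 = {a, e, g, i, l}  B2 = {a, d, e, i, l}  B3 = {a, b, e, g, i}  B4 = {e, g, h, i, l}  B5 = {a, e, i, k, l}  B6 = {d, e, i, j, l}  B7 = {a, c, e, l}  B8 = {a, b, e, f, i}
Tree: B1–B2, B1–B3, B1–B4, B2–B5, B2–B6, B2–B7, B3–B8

No — edge (i,c) lies in no bag.

A tree decomposition must satisfy three properties: every vertex lies in some bag; for every edge, both endpoints lie together in some bag; and for every vertex, the bags containing it form a connected subtree. Here edge (i,c) lies in no bag, so the decomposition is invalid.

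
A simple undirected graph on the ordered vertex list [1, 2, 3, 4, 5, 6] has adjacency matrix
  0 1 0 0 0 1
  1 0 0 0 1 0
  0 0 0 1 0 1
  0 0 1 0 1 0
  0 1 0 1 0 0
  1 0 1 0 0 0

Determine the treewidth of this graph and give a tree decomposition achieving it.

The largest bag has 3 vertices, giving width 2; this decomposition certifies tw(G) ≤ 2. The edges 3–4–5–2–1–6–3 form a cycle, so G is not a tree and its treewidth is at least 2. Hence tw(G) = 2 exactly.

Treewidth 2.
Bags: B1 = {3, 4, 5}  B2 = {2, 3, 5}  B3 = {1, 2, 3}  B4 = {1, 3, 6}
Tree: B1–B2, B2–B3, B3–B4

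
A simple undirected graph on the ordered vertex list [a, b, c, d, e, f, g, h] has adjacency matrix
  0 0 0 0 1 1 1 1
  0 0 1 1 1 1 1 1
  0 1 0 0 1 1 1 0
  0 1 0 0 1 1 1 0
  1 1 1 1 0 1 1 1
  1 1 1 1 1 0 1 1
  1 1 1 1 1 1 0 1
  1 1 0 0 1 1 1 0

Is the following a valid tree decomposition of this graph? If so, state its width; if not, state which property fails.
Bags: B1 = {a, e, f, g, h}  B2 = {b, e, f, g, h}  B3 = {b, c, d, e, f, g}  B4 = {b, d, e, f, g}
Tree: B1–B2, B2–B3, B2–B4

A tree decomposition must satisfy three properties: every vertex lies in some bag; for every edge, both endpoints lie together in some bag; and for every vertex, the bags containing it form a connected subtree. Here bags containing vertex d are not connected in the tree, so the decomposition is invalid.

No — bags containing vertex d are not connected in the tree.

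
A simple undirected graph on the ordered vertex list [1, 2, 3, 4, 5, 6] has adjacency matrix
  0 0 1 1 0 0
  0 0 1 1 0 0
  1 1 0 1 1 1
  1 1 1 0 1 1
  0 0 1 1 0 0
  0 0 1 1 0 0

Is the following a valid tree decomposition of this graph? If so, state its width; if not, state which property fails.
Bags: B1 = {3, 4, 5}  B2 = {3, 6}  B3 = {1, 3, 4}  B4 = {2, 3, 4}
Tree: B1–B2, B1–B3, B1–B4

A tree decomposition must satisfy three properties: every vertex lies in some bag; for every edge, both endpoints lie together in some bag; and for every vertex, the bags containing it form a connected subtree. Here edge (4,6) lies in no bag, so the decomposition is invalid.

No — edge (4,6) lies in no bag.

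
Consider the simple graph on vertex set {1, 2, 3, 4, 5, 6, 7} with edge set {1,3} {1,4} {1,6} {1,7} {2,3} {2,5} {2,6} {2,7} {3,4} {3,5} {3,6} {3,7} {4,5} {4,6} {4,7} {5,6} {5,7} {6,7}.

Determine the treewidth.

4

A width-4 tree decomposition is:
Bags: B1 = {3, 4, 5, 6, 7}  B2 = {2, 3, 5, 6, 7}  B3 = {1, 3, 4, 6, 7}
Tree: B1–B2, B1–B3
Every bag has size at most 5, so the width is 5 − 1 = 4 and tw(G) ≤ 4. For the lower bound, the 5 vertices {2, 3, 5, 6, 7} are pairwise adjacent, and any tree decomposition puts a clique entirely inside one bag — forcing width ≥ 4. Therefore the treewidth is 4.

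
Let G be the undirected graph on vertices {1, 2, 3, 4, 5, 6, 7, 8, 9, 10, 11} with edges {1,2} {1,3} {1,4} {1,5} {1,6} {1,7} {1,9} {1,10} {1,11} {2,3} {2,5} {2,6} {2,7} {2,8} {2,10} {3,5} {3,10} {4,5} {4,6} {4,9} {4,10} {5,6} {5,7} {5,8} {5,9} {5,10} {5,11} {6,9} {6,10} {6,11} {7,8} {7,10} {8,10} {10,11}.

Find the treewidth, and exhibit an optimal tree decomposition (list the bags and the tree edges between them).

The largest bag has 5 vertices, giving width 4; this decomposition certifies tw(G) ≤ 4. For the lower bound, the 5 vertices {2, 5, 7, 8, 10} are pairwise adjacent, and any tree decomposition puts a clique entirely inside one bag — forcing width ≥ 4. Therefore the treewidth is 4.

Treewidth 4.
One optimal decomposition is:
Bags: B1 = {1, 4, 5, 6, 10}  B2 = {1, 5, 6, 10, 11}  B3 = {1, 2, 5, 6, 10}  B4 = {1, 2, 5, 7, 10}  B5 = {1, 4, 5, 6, 9}  B6 = {2, 5, 7, 8, 10}  B7 = {1, 2, 3, 5, 10}
Tree: B1–B2, B2–B3, B3–B4, B1–B5, B4–B6, B3–B7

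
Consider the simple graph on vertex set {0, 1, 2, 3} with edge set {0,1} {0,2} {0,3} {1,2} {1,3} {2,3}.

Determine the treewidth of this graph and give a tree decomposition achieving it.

Treewidth 3.
Bags: B1 = {0, 1, 2, 3}
Tree: (single bag)

A single bag containing all 4 vertices is trivially a valid decomposition of width 3. On the other hand G contains the 4-clique {0, 1, 2, 3}. A clique must lie in a single bag of any decomposition, so no decomposition can have width below 3. The upper and lower bounds meet at 3, so that is the treewidth.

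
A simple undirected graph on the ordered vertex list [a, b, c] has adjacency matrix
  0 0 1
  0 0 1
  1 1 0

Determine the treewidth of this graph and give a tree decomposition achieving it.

Treewidth 1.
One optimal decomposition is:
Bags: B1 = {a, c}  B2 = {b, c}
Tree: B1–B2

Each bag holds 2 vertices, so the decomposition has width 1, which upper-bounds the treewidth. G has an edge, so its treewidth is at least 1. Combining the bounds, tw(G) = 1.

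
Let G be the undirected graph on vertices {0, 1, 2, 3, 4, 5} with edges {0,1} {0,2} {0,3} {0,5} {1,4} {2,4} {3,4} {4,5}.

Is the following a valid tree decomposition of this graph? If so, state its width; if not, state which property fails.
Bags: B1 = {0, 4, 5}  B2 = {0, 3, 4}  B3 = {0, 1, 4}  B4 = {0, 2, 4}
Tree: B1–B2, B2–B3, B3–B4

Yes; width 2.

Every vertex of G appears in some bag (union = {0, 1, 2, 3, 4, 5}); every edge is covered by a bag; and for each vertex v the set of bags containing v is connected in the bag tree. The decomposition is therefore valid. The largest bag has 3 vertices, so the width is 2.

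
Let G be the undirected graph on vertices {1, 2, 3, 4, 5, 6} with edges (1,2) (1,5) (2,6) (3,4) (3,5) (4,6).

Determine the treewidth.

2

A width-2 tree decomposition is:
Bags: B1 = {1, 2, 6}  B2 = {1, 5, 6}  B3 = {3, 5, 6}  B4 = {3, 4, 6}
Tree: B1–B2, B2–B3, B3–B4
Every bag has size at most 3, so the width is 3 − 1 = 2 and tw(G) ≤ 2. For the lower bound, G contains the cycle 6–2–1–5–3–4–6, so G is not a forest; only forests have treewidth ≤ 1, hence tw(G) ≥ 2. Therefore the treewidth is 2.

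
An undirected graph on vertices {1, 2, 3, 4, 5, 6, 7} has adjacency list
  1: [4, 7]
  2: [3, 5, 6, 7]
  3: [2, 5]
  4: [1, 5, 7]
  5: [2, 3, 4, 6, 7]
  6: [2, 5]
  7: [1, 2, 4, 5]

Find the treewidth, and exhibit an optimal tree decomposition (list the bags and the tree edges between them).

The largest bag has 3 vertices, giving width 2; this decomposition certifies tw(G) ≤ 2. On the other hand G contains the 3-clique {1, 4, 7}. A clique must lie in a single bag of any decomposition, so no decomposition can have width below 2. Therefore the treewidth is 2.

Treewidth 2.
One such decomposition:
Bags: B1 = {4, 5, 7}  B2 = {2, 5, 7}  B3 = {1, 4, 7}  B4 = {2, 3, 5}  B5 = {2, 5, 6}
Tree: B1–B2, B1–B3, B2–B4, B2–B5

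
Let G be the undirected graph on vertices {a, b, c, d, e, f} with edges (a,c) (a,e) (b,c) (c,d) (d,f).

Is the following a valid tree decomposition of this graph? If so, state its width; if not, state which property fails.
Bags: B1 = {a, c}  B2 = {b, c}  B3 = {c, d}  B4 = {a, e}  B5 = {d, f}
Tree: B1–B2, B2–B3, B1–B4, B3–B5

Yes; width 1.

Checking the three conditions: (i) the bags cover all of {a, b, c, d, e, f}; (ii) for each edge, some bag contains both endpoints; (iii) the bags containing any fixed vertex form a subtree. All hold, so the decomposition is valid with width 2 − 1 = 1.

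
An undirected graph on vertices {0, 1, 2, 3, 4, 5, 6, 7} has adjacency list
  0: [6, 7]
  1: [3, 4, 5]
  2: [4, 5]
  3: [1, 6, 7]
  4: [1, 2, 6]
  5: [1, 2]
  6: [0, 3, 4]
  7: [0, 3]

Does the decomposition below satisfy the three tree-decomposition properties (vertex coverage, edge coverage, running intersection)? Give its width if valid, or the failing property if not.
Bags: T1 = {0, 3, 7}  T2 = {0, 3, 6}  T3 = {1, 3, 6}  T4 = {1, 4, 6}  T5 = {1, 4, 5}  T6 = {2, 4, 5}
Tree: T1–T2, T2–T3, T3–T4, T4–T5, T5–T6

Yes; width 2.

Checking the three conditions: (i) the bags cover all of {0, 1, 2, 3, 4, 5, 6, 7}; (ii) for each edge, some bag contains both endpoints; (iii) the bags containing any fixed vertex form a subtree. All hold, so the decomposition is valid with width 3 − 1 = 2.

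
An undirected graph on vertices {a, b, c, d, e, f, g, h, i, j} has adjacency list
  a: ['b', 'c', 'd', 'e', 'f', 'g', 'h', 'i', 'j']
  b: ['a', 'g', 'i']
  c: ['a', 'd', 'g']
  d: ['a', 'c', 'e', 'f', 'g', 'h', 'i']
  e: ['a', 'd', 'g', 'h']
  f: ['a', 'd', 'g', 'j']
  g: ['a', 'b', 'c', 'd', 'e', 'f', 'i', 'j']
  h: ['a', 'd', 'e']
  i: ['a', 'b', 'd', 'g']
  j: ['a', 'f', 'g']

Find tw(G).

A width-3 tree decomposition is:
Bags: B1 = {a, d, g, i}  B2 = {a, b, g, i}  B3 = {a, d, e, g}  B4 = {a, d, e, h}  B5 = {a, d, f, g}  B6 = {a, f, g, j}  B7 = {a, c, d, g}
Tree: B1–B2, B1–B3, B3–B4, B1–B5, B5–B6, B3–B7
Each bag holds 4 vertices, so the decomposition has width 3, which upper-bounds the treewidth. On the other hand G contains the 4-clique {a, d, e, g}. A clique must lie in a single bag of any decomposition, so no decomposition can have width below 3. The upper and lower bounds meet at 3, so that is the treewidth.

3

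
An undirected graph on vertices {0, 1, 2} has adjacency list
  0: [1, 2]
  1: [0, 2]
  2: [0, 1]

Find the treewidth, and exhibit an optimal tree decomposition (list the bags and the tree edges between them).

Treewidth 2.
One optimal decomposition is:
Bags: B1 = {0, 1, 2}
Tree: (single bag)

A single bag containing all 3 vertices is trivially a valid decomposition of width 2. On the other hand G contains the 3-clique {0, 1, 2}. A clique must lie in a single bag of any decomposition, so no decomposition can have width below 2. Hence tw(G) = 2 exactly.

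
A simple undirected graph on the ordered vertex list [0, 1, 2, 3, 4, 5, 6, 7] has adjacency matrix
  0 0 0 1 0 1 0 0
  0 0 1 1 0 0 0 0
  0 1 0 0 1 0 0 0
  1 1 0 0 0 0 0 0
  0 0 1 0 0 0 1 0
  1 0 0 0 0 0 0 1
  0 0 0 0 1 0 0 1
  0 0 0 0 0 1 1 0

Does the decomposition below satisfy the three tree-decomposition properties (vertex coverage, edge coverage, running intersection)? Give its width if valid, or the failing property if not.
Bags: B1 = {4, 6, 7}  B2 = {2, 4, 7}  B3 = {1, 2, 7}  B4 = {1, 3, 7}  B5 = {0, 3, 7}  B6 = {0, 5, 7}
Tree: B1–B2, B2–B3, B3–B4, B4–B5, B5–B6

Yes; width 2.

Checking the three conditions: (i) the bags cover all of {0, 1, 2, 3, 4, 5, 6, 7}; (ii) for each edge, some bag contains both endpoints; (iii) the bags containing any fixed vertex form a subtree. All hold, so the decomposition is valid with width 3 − 1 = 2.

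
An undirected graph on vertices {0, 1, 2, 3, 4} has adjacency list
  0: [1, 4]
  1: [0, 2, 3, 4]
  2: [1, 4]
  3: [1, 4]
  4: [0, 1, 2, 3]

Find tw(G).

2

A width-2 tree decomposition is:
Bags: B1 = {1, 3, 4}  B2 = {1, 2, 4}  B3 = {0, 1, 4}
Tree: B1–B2, B1–B3
Each bag holds 3 vertices, so the decomposition has width 2, which upper-bounds the treewidth. For the lower bound, the 3 vertices {0, 1, 4} are pairwise adjacent, and any tree decomposition puts a clique entirely inside one bag — forcing width ≥ 2. Combining the bounds, tw(G) = 2.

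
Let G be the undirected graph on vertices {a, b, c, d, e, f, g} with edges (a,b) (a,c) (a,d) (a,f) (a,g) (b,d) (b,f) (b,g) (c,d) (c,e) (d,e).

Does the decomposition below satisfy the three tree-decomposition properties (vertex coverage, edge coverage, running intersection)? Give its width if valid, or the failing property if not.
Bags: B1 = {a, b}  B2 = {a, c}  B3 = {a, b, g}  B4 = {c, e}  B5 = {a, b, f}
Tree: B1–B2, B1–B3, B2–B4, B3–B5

No — vertex d appears in no bag.

A tree decomposition must satisfy three properties: every vertex lies in some bag; for every edge, both endpoints lie together in some bag; and for every vertex, the bags containing it form a connected subtree. Here vertex d appears in no bag, so the decomposition is invalid.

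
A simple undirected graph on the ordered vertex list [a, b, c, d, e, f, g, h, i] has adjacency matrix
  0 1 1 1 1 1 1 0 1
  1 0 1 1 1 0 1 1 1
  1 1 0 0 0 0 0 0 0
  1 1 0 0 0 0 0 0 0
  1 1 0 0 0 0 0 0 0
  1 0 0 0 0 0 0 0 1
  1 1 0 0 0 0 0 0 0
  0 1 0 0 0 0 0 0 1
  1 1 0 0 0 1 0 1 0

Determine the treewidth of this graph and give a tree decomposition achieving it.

Each bag holds 3 vertices, so the decomposition has width 2, which upper-bounds the treewidth. On the other hand G contains the 3-clique {a, f, i}. A clique must lie in a single bag of any decomposition, so no decomposition can have width below 2. Hence tw(G) = 2 exactly.

Treewidth 2.
Bags: B1 = {a, b, d}  B2 = {a, b, i}  B3 = {a, b, e}  B4 = {a, b, g}  B5 = {a, f, i}  B6 = {a, b, c}  B7 = {b, h, i}
Tree: B1–B2, B2–B3, B3–B4, B2–B5, B2–B6, B2–B7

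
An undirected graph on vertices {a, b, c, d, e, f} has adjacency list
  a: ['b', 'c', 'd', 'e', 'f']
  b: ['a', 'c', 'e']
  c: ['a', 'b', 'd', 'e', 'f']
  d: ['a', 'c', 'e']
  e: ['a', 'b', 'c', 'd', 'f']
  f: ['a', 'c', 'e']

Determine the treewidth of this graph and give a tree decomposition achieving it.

Treewidth 3.
One such decomposition:
Bags: B1 = {a, b, c, e}  B2 = {a, c, d, e}  B3 = {a, c, e, f}
Tree: B1–B2, B2–B3

Each bag holds 4 vertices, so the decomposition has width 3, which upper-bounds the treewidth. On the other hand G contains the 4-clique {a, c, d, e}. A clique must lie in a single bag of any decomposition, so no decomposition can have width below 3. Therefore the treewidth is 3.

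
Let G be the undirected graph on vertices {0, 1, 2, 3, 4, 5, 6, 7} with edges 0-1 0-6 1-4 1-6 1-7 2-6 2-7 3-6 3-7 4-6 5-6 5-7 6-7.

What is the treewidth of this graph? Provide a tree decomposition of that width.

Treewidth 2.
One optimal decomposition is:
Bags: B1 = {5, 6, 7}  B2 = {1, 6, 7}  B3 = {0, 1, 6}  B4 = {3, 6, 7}  B5 = {1, 4, 6}  B6 = {2, 6, 7}
Tree: B1–B2, B2–B3, B2–B4, B3–B5, B1–B6

Every bag has size at most 3, so the width is 3 − 1 = 2 and tw(G) ≤ 2. Conversely, {0, 1, 6} is a clique of size 3, and the vertices of any clique must share a bag in every tree decomposition; so some bag has ≥ 3 vertices and tw(G) ≥ 2. Therefore the treewidth is 2.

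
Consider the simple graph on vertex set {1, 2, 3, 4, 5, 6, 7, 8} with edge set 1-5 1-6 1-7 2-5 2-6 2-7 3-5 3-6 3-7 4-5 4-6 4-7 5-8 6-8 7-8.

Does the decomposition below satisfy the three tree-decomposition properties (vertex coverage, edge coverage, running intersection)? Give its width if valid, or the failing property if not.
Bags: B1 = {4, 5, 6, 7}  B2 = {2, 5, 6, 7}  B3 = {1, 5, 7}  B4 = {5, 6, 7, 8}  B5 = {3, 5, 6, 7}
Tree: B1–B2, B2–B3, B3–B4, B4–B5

A tree decomposition must satisfy three properties: every vertex lies in some bag; for every edge, both endpoints lie together in some bag; and for every vertex, the bags containing it form a connected subtree. Here edge (6,1) lies in no bag, so the decomposition is invalid.

No — edge (6,1) lies in no bag.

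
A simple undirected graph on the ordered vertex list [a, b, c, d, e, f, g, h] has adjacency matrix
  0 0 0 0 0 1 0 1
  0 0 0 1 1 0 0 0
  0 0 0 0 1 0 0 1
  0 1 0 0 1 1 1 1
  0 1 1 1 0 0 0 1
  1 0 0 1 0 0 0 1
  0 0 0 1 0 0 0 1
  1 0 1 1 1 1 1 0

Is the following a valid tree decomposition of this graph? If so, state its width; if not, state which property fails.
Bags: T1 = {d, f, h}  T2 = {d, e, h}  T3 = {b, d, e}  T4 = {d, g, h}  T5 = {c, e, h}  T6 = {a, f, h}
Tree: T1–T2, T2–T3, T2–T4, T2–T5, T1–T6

Yes; width 2.

Every vertex of G appears in some bag (union = {a, b, c, d, e, f, g, h}); every edge is covered by a bag; and for each vertex v the set of bags containing v is connected in the bag tree. The decomposition is therefore valid. The largest bag has 3 vertices, so the width is 2.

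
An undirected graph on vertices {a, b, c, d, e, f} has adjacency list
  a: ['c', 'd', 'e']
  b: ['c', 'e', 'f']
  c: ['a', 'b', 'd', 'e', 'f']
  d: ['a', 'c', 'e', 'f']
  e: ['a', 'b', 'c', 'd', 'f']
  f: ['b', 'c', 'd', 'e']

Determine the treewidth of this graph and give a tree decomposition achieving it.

Each bag holds 4 vertices, so the decomposition has width 3, which upper-bounds the treewidth. Conversely, {c, d, e, f} is a clique of size 4, and the vertices of any clique must share a bag in every tree decomposition; so some bag has ≥ 4 vertices and tw(G) ≥ 3. The upper and lower bounds meet at 3, so that is the treewidth.

Treewidth 3.
Bags: B1 = {b, c, e, f}  B2 = {c, d, e, f}  B3 = {a, c, d, e}
Tree: B1–B2, B2–B3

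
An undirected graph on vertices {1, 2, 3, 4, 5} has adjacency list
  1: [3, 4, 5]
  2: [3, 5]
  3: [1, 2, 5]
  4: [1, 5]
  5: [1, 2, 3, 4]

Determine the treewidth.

2

A width-2 tree decomposition is:
Bags: B1 = {1, 4, 5}  B2 = {1, 3, 5}  B3 = {2, 3, 5}
Tree: B1–B2, B2–B3
Every bag has size at most 3, so the width is 3 − 1 = 2 and tw(G) ≤ 2. For the lower bound, the 3 vertices {1, 3, 5} are pairwise adjacent, and any tree decomposition puts a clique entirely inside one bag — forcing width ≥ 2. Hence tw(G) = 2 exactly.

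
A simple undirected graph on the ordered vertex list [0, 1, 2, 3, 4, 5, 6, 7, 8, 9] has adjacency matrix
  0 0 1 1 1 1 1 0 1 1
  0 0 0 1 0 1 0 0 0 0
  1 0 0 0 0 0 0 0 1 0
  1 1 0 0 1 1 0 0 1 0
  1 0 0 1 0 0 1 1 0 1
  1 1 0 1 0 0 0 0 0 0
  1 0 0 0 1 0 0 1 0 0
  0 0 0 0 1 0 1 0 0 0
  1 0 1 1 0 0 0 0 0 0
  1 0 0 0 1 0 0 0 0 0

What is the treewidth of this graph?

2

A width-2 tree decomposition is:
Bags: B1 = {0, 4, 6}  B2 = {0, 3, 4}  B3 = {0, 3, 5}  B4 = {0, 4, 9}  B5 = {4, 6, 7}  B6 = {0, 3, 8}  B7 = {1, 3, 5}  B8 = {0, 2, 8}
Tree: B1–B2, B2–B3, B2–B4, B1–B5, B3–B6, B3–B7, B6–B8
Each bag holds 3 vertices, so the decomposition has width 2, which upper-bounds the treewidth. For the lower bound, the 3 vertices {0, 4, 9} are pairwise adjacent, and any tree decomposition puts a clique entirely inside one bag — forcing width ≥ 2. Hence tw(G) = 2 exactly.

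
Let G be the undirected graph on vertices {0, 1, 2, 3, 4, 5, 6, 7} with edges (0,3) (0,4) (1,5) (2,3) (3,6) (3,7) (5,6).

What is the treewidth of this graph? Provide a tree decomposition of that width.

Treewidth 1.
One such decomposition:
Bags: B1 = {0, 3}  B2 = {3, 6}  B3 = {0, 4}  B4 = {3, 7}  B5 = {2, 3}  B6 = {5, 6}  B7 = {1, 5}
Tree: B1–B2, B1–B3, B2–B4, B2–B5, B2–B6, B6–B7

Every bag has size at most 2, so the width is 2 − 1 = 1 and tw(G) ≤ 1. G has an edge, so its treewidth is at least 1. Combining the bounds, tw(G) = 1.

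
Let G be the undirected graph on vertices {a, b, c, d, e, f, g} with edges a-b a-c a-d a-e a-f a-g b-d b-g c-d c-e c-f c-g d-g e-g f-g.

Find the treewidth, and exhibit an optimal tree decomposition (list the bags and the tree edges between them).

Treewidth 3.
Bags: B1 = {a, c, e, g}  B2 = {a, c, f, g}  B3 = {a, c, d, g}  B4 = {a, b, d, g}
Tree: B1–B2, B1–B3, B3–B4

The largest bag has 4 vertices, giving width 3; this decomposition certifies tw(G) ≤ 3. Conversely, {a, c, d, g} is a clique of size 4, and the vertices of any clique must share a bag in every tree decomposition; so some bag has ≥ 4 vertices and tw(G) ≥ 3. Combining the bounds, tw(G) = 3.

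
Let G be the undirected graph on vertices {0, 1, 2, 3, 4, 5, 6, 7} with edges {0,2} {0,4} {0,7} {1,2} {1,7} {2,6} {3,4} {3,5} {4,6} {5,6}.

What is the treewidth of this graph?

A width-2 tree decomposition is:
Bags: B1 = {3, 5, 6}  B2 = {3, 4, 6}  B3 = {2, 4, 6}  B4 = {0, 2, 4}  B5 = {0, 1, 2}  B6 = {0, 1, 7}
Tree: B1–B2, B2–B3, B3–B4, B4–B5, B5–B6
Each bag holds 3 vertices, so the decomposition has width 2, which upper-bounds the treewidth. The edges 5–3–4–6–5 form a cycle, so G is not a tree and its treewidth is at least 2. Therefore the treewidth is 2.

2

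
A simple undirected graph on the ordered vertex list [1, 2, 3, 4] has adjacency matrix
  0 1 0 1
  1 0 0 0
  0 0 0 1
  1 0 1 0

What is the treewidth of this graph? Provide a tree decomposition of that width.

Every bag has size at most 2, so the width is 2 − 1 = 1 and tw(G) ≤ 1. Any graph with an edge has treewidth ≥ 1, and G has the edge 3–4. Hence tw(G) = 1 exactly.

Treewidth 1.
Bags: B1 = {3, 4}  B2 = {1, 4}  B3 = {1, 2}
Tree: B1–B2, B2–B3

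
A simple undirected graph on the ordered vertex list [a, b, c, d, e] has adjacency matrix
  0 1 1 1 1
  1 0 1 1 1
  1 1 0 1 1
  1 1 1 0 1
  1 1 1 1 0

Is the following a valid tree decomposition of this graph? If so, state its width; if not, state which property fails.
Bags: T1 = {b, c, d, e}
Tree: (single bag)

A tree decomposition must satisfy three properties: every vertex lies in some bag; for every edge, both endpoints lie together in some bag; and for every vertex, the bags containing it form a connected subtree. Here vertex a appears in no bag, so the decomposition is invalid.

No — vertex a appears in no bag.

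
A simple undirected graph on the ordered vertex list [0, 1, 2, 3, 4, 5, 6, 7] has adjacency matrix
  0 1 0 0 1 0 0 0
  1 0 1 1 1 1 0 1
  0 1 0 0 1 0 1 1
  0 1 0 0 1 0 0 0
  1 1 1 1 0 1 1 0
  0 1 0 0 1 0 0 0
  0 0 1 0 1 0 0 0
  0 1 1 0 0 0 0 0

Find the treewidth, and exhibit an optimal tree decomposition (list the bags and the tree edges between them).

Treewidth 2.
One optimal decomposition is:
Bags: B1 = {1, 4, 5}  B2 = {1, 2, 4}  B3 = {0, 1, 4}  B4 = {1, 2, 7}  B5 = {1, 3, 4}  B6 = {2, 4, 6}
Tree: B1–B2, B1–B3, B2–B4, B1–B5, B2–B6

The largest bag has 3 vertices, giving width 2; this decomposition certifies tw(G) ≤ 2. For the lower bound, the 3 vertices {0, 1, 4} are pairwise adjacent, and any tree decomposition puts a clique entirely inside one bag — forcing width ≥ 2. The upper and lower bounds meet at 2, so that is the treewidth.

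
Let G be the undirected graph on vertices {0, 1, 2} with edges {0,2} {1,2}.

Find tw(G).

A width-1 tree decomposition is:
Bags: B1 = {1, 2}  B2 = {0, 2}
Tree: B1–B2
Every bag has size at most 2, so the width is 2 − 1 = 1 and tw(G) ≤ 1. Since G has at least one edge (e.g. 1–2), it is not an edgeless graph, so tw(G) ≥ 1. The upper and lower bounds meet at 1, so that is the treewidth.

1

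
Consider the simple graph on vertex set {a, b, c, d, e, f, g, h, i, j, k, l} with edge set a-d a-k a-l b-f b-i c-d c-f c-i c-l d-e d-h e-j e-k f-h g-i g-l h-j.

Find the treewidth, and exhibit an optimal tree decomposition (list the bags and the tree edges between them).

Every bag has size at most 4, so the width is 4 − 1 = 3 and tw(G) ≤ 3. For the lower bound: the 4 vertex sets {b,g,i}, {l}, {c}, {a,d,f,h} are disjoint, each induces a connected subgraph, and every pair is joined by at least one edge of G. Contracting each set to a single vertex therefore yields K_{4} as a minor, and since treewidth is minor-monotone, tw(G) ≥ tw(K_{4}) = 3. Combining the bounds, tw(G) = 3.

Treewidth 3.
Bags: B1 = {b, g, i, l}  B2 = {b, c, i, l}  B3 = {b, c, f, l}  B4 = {a, c, f, l}  B5 = {a, c, d, f}  B6 = {a, d, f, h}  B7 = {a, d, h, k}  B8 = {d, e, h, k}  B9 = {e, h, j, k}
Tree: B1–B2, B2–B3, B3–B4, B4–B5, B5–B6, B6–B7, B7–B8, B8–B9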